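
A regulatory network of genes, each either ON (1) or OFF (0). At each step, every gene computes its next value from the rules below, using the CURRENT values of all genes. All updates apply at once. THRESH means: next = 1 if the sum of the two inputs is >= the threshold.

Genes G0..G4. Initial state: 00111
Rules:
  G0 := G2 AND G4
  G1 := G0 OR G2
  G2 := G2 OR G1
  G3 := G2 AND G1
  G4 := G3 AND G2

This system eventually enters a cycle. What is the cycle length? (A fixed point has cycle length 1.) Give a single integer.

Answer: 1

Derivation:
Step 0: 00111
Step 1: G0=G2&G4=1&1=1 G1=G0|G2=0|1=1 G2=G2|G1=1|0=1 G3=G2&G1=1&0=0 G4=G3&G2=1&1=1 -> 11101
Step 2: G0=G2&G4=1&1=1 G1=G0|G2=1|1=1 G2=G2|G1=1|1=1 G3=G2&G1=1&1=1 G4=G3&G2=0&1=0 -> 11110
Step 3: G0=G2&G4=1&0=0 G1=G0|G2=1|1=1 G2=G2|G1=1|1=1 G3=G2&G1=1&1=1 G4=G3&G2=1&1=1 -> 01111
Step 4: G0=G2&G4=1&1=1 G1=G0|G2=0|1=1 G2=G2|G1=1|1=1 G3=G2&G1=1&1=1 G4=G3&G2=1&1=1 -> 11111
Step 5: G0=G2&G4=1&1=1 G1=G0|G2=1|1=1 G2=G2|G1=1|1=1 G3=G2&G1=1&1=1 G4=G3&G2=1&1=1 -> 11111
State from step 5 equals state from step 4 -> cycle length 1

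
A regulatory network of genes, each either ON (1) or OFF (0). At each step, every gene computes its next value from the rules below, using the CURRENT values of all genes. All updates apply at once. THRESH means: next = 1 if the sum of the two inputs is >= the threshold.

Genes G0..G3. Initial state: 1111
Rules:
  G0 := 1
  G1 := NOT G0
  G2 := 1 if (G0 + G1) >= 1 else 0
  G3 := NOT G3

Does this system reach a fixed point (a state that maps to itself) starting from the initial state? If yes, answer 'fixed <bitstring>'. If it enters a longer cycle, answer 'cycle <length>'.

Answer: cycle 2

Derivation:
Step 0: 1111
Step 1: G0=1(const) G1=NOT G0=NOT 1=0 G2=(1+1>=1)=1 G3=NOT G3=NOT 1=0 -> 1010
Step 2: G0=1(const) G1=NOT G0=NOT 1=0 G2=(1+0>=1)=1 G3=NOT G3=NOT 0=1 -> 1011
Step 3: G0=1(const) G1=NOT G0=NOT 1=0 G2=(1+0>=1)=1 G3=NOT G3=NOT 1=0 -> 1010
Cycle of length 2 starting at step 1 -> no fixed point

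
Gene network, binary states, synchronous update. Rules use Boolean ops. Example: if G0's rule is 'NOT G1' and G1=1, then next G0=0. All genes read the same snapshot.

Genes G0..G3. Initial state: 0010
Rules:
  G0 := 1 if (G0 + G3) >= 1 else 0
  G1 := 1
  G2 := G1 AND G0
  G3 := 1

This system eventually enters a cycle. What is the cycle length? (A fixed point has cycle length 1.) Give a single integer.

Step 0: 0010
Step 1: G0=(0+0>=1)=0 G1=1(const) G2=G1&G0=0&0=0 G3=1(const) -> 0101
Step 2: G0=(0+1>=1)=1 G1=1(const) G2=G1&G0=1&0=0 G3=1(const) -> 1101
Step 3: G0=(1+1>=1)=1 G1=1(const) G2=G1&G0=1&1=1 G3=1(const) -> 1111
Step 4: G0=(1+1>=1)=1 G1=1(const) G2=G1&G0=1&1=1 G3=1(const) -> 1111
State from step 4 equals state from step 3 -> cycle length 1

Answer: 1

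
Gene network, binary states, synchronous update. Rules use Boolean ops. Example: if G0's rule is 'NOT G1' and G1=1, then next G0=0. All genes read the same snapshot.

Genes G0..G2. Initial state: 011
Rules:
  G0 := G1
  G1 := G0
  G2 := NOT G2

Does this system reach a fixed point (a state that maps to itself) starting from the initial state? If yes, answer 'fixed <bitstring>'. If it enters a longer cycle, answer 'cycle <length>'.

Answer: cycle 2

Derivation:
Step 0: 011
Step 1: G0=G1=1 G1=G0=0 G2=NOT G2=NOT 1=0 -> 100
Step 2: G0=G1=0 G1=G0=1 G2=NOT G2=NOT 0=1 -> 011
Cycle of length 2 starting at step 0 -> no fixed point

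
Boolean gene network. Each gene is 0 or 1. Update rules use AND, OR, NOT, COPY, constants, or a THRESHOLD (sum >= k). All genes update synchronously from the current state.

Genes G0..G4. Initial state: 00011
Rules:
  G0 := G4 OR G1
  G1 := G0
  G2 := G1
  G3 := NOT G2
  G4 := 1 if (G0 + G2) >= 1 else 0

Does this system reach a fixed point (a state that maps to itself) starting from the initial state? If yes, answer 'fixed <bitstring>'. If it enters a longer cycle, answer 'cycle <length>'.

Step 0: 00011
Step 1: G0=G4|G1=1|0=1 G1=G0=0 G2=G1=0 G3=NOT G2=NOT 0=1 G4=(0+0>=1)=0 -> 10010
Step 2: G0=G4|G1=0|0=0 G1=G0=1 G2=G1=0 G3=NOT G2=NOT 0=1 G4=(1+0>=1)=1 -> 01011
Step 3: G0=G4|G1=1|1=1 G1=G0=0 G2=G1=1 G3=NOT G2=NOT 0=1 G4=(0+0>=1)=0 -> 10110
Step 4: G0=G4|G1=0|0=0 G1=G0=1 G2=G1=0 G3=NOT G2=NOT 1=0 G4=(1+1>=1)=1 -> 01001
Step 5: G0=G4|G1=1|1=1 G1=G0=0 G2=G1=1 G3=NOT G2=NOT 0=1 G4=(0+0>=1)=0 -> 10110
Cycle of length 2 starting at step 3 -> no fixed point

Answer: cycle 2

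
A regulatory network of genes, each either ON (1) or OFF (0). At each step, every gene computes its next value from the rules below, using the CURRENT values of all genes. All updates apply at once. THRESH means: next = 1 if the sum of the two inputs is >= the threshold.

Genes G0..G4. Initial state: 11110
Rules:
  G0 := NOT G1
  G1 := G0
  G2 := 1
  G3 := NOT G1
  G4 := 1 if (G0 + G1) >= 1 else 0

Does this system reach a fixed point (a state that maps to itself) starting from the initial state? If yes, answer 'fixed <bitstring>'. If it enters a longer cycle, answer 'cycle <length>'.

Step 0: 11110
Step 1: G0=NOT G1=NOT 1=0 G1=G0=1 G2=1(const) G3=NOT G1=NOT 1=0 G4=(1+1>=1)=1 -> 01101
Step 2: G0=NOT G1=NOT 1=0 G1=G0=0 G2=1(const) G3=NOT G1=NOT 1=0 G4=(0+1>=1)=1 -> 00101
Step 3: G0=NOT G1=NOT 0=1 G1=G0=0 G2=1(const) G3=NOT G1=NOT 0=1 G4=(0+0>=1)=0 -> 10110
Step 4: G0=NOT G1=NOT 0=1 G1=G0=1 G2=1(const) G3=NOT G1=NOT 0=1 G4=(1+0>=1)=1 -> 11111
Step 5: G0=NOT G1=NOT 1=0 G1=G0=1 G2=1(const) G3=NOT G1=NOT 1=0 G4=(1+1>=1)=1 -> 01101
Cycle of length 4 starting at step 1 -> no fixed point

Answer: cycle 4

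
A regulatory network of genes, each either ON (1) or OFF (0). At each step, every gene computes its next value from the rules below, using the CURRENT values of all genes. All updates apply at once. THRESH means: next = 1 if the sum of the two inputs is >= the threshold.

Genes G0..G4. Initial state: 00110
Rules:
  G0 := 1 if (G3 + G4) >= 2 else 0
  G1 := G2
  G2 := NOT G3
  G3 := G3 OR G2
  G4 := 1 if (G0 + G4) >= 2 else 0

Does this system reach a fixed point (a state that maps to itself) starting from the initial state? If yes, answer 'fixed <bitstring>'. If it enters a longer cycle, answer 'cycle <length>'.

Step 0: 00110
Step 1: G0=(1+0>=2)=0 G1=G2=1 G2=NOT G3=NOT 1=0 G3=G3|G2=1|1=1 G4=(0+0>=2)=0 -> 01010
Step 2: G0=(1+0>=2)=0 G1=G2=0 G2=NOT G3=NOT 1=0 G3=G3|G2=1|0=1 G4=(0+0>=2)=0 -> 00010
Step 3: G0=(1+0>=2)=0 G1=G2=0 G2=NOT G3=NOT 1=0 G3=G3|G2=1|0=1 G4=(0+0>=2)=0 -> 00010
Fixed point reached at step 2: 00010

Answer: fixed 00010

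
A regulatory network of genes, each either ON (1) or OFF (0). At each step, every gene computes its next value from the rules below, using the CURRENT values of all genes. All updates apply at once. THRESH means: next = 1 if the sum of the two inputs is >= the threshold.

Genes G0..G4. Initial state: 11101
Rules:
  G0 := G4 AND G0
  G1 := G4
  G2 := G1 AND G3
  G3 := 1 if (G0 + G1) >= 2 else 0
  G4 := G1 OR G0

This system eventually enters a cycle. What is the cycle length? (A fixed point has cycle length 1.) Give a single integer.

Answer: 1

Derivation:
Step 0: 11101
Step 1: G0=G4&G0=1&1=1 G1=G4=1 G2=G1&G3=1&0=0 G3=(1+1>=2)=1 G4=G1|G0=1|1=1 -> 11011
Step 2: G0=G4&G0=1&1=1 G1=G4=1 G2=G1&G3=1&1=1 G3=(1+1>=2)=1 G4=G1|G0=1|1=1 -> 11111
Step 3: G0=G4&G0=1&1=1 G1=G4=1 G2=G1&G3=1&1=1 G3=(1+1>=2)=1 G4=G1|G0=1|1=1 -> 11111
State from step 3 equals state from step 2 -> cycle length 1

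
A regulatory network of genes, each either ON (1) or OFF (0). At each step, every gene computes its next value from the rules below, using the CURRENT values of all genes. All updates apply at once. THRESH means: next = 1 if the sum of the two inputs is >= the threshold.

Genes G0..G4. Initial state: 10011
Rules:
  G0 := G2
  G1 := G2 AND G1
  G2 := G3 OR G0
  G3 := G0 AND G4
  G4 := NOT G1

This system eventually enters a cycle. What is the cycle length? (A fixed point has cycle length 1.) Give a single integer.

Answer: 1

Derivation:
Step 0: 10011
Step 1: G0=G2=0 G1=G2&G1=0&0=0 G2=G3|G0=1|1=1 G3=G0&G4=1&1=1 G4=NOT G1=NOT 0=1 -> 00111
Step 2: G0=G2=1 G1=G2&G1=1&0=0 G2=G3|G0=1|0=1 G3=G0&G4=0&1=0 G4=NOT G1=NOT 0=1 -> 10101
Step 3: G0=G2=1 G1=G2&G1=1&0=0 G2=G3|G0=0|1=1 G3=G0&G4=1&1=1 G4=NOT G1=NOT 0=1 -> 10111
Step 4: G0=G2=1 G1=G2&G1=1&0=0 G2=G3|G0=1|1=1 G3=G0&G4=1&1=1 G4=NOT G1=NOT 0=1 -> 10111
State from step 4 equals state from step 3 -> cycle length 1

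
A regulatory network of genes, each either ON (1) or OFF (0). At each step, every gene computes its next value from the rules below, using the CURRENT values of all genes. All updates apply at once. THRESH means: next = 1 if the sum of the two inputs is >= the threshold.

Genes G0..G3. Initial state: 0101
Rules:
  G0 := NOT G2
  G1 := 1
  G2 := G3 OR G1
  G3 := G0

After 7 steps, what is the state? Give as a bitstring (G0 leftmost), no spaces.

Step 1: G0=NOT G2=NOT 0=1 G1=1(const) G2=G3|G1=1|1=1 G3=G0=0 -> 1110
Step 2: G0=NOT G2=NOT 1=0 G1=1(const) G2=G3|G1=0|1=1 G3=G0=1 -> 0111
Step 3: G0=NOT G2=NOT 1=0 G1=1(const) G2=G3|G1=1|1=1 G3=G0=0 -> 0110
Step 4: G0=NOT G2=NOT 1=0 G1=1(const) G2=G3|G1=0|1=1 G3=G0=0 -> 0110
Step 5: G0=NOT G2=NOT 1=0 G1=1(const) G2=G3|G1=0|1=1 G3=G0=0 -> 0110
Step 6: G0=NOT G2=NOT 1=0 G1=1(const) G2=G3|G1=0|1=1 G3=G0=0 -> 0110
Step 7: G0=NOT G2=NOT 1=0 G1=1(const) G2=G3|G1=0|1=1 G3=G0=0 -> 0110

0110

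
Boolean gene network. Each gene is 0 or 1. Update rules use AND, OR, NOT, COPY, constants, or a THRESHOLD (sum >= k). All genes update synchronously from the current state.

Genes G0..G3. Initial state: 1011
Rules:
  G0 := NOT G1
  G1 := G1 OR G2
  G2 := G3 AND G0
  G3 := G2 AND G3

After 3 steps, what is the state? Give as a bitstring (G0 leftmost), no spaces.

Step 1: G0=NOT G1=NOT 0=1 G1=G1|G2=0|1=1 G2=G3&G0=1&1=1 G3=G2&G3=1&1=1 -> 1111
Step 2: G0=NOT G1=NOT 1=0 G1=G1|G2=1|1=1 G2=G3&G0=1&1=1 G3=G2&G3=1&1=1 -> 0111
Step 3: G0=NOT G1=NOT 1=0 G1=G1|G2=1|1=1 G2=G3&G0=1&0=0 G3=G2&G3=1&1=1 -> 0101

0101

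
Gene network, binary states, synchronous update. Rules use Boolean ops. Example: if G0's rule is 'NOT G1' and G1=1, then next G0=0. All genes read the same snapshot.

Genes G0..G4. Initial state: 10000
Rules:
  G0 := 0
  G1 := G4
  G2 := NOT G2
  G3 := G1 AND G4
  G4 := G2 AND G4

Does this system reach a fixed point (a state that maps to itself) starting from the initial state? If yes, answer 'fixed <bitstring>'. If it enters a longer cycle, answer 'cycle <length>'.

Answer: cycle 2

Derivation:
Step 0: 10000
Step 1: G0=0(const) G1=G4=0 G2=NOT G2=NOT 0=1 G3=G1&G4=0&0=0 G4=G2&G4=0&0=0 -> 00100
Step 2: G0=0(const) G1=G4=0 G2=NOT G2=NOT 1=0 G3=G1&G4=0&0=0 G4=G2&G4=1&0=0 -> 00000
Step 3: G0=0(const) G1=G4=0 G2=NOT G2=NOT 0=1 G3=G1&G4=0&0=0 G4=G2&G4=0&0=0 -> 00100
Cycle of length 2 starting at step 1 -> no fixed point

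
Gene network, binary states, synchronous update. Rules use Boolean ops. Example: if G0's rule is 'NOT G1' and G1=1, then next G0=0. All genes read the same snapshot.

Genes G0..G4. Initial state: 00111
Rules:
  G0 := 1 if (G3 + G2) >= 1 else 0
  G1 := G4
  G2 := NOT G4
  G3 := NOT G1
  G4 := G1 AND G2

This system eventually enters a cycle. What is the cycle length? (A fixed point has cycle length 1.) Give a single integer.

Step 0: 00111
Step 1: G0=(1+1>=1)=1 G1=G4=1 G2=NOT G4=NOT 1=0 G3=NOT G1=NOT 0=1 G4=G1&G2=0&1=0 -> 11010
Step 2: G0=(1+0>=1)=1 G1=G4=0 G2=NOT G4=NOT 0=1 G3=NOT G1=NOT 1=0 G4=G1&G2=1&0=0 -> 10100
Step 3: G0=(0+1>=1)=1 G1=G4=0 G2=NOT G4=NOT 0=1 G3=NOT G1=NOT 0=1 G4=G1&G2=0&1=0 -> 10110
Step 4: G0=(1+1>=1)=1 G1=G4=0 G2=NOT G4=NOT 0=1 G3=NOT G1=NOT 0=1 G4=G1&G2=0&1=0 -> 10110
State from step 4 equals state from step 3 -> cycle length 1

Answer: 1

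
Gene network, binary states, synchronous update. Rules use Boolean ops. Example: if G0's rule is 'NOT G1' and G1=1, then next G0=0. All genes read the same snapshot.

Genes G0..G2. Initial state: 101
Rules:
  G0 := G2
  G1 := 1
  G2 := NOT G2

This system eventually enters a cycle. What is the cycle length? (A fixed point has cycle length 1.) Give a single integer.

Step 0: 101
Step 1: G0=G2=1 G1=1(const) G2=NOT G2=NOT 1=0 -> 110
Step 2: G0=G2=0 G1=1(const) G2=NOT G2=NOT 0=1 -> 011
Step 3: G0=G2=1 G1=1(const) G2=NOT G2=NOT 1=0 -> 110
State from step 3 equals state from step 1 -> cycle length 2

Answer: 2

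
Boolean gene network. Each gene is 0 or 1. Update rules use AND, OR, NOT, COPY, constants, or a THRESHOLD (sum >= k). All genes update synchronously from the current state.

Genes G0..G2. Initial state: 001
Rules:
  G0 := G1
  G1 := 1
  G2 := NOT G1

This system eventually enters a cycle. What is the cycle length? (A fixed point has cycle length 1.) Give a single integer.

Answer: 1

Derivation:
Step 0: 001
Step 1: G0=G1=0 G1=1(const) G2=NOT G1=NOT 0=1 -> 011
Step 2: G0=G1=1 G1=1(const) G2=NOT G1=NOT 1=0 -> 110
Step 3: G0=G1=1 G1=1(const) G2=NOT G1=NOT 1=0 -> 110
State from step 3 equals state from step 2 -> cycle length 1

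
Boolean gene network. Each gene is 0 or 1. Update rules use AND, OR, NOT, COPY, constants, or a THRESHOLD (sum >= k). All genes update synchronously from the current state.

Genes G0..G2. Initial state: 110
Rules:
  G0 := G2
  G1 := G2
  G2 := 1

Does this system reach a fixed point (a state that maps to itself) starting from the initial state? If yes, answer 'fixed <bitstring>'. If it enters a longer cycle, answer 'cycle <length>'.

Answer: fixed 111

Derivation:
Step 0: 110
Step 1: G0=G2=0 G1=G2=0 G2=1(const) -> 001
Step 2: G0=G2=1 G1=G2=1 G2=1(const) -> 111
Step 3: G0=G2=1 G1=G2=1 G2=1(const) -> 111
Fixed point reached at step 2: 111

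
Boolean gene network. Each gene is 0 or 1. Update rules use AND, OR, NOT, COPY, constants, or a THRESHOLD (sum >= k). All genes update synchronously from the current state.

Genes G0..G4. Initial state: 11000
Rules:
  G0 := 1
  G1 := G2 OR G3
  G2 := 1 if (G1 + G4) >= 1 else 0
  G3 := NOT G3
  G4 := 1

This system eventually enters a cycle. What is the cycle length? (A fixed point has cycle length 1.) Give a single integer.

Answer: 2

Derivation:
Step 0: 11000
Step 1: G0=1(const) G1=G2|G3=0|0=0 G2=(1+0>=1)=1 G3=NOT G3=NOT 0=1 G4=1(const) -> 10111
Step 2: G0=1(const) G1=G2|G3=1|1=1 G2=(0+1>=1)=1 G3=NOT G3=NOT 1=0 G4=1(const) -> 11101
Step 3: G0=1(const) G1=G2|G3=1|0=1 G2=(1+1>=1)=1 G3=NOT G3=NOT 0=1 G4=1(const) -> 11111
Step 4: G0=1(const) G1=G2|G3=1|1=1 G2=(1+1>=1)=1 G3=NOT G3=NOT 1=0 G4=1(const) -> 11101
State from step 4 equals state from step 2 -> cycle length 2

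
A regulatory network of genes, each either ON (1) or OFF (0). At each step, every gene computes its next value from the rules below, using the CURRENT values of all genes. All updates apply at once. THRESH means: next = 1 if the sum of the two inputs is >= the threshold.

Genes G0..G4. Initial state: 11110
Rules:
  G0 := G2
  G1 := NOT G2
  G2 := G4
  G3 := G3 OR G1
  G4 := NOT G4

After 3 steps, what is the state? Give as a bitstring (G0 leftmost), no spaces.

Step 1: G0=G2=1 G1=NOT G2=NOT 1=0 G2=G4=0 G3=G3|G1=1|1=1 G4=NOT G4=NOT 0=1 -> 10011
Step 2: G0=G2=0 G1=NOT G2=NOT 0=1 G2=G4=1 G3=G3|G1=1|0=1 G4=NOT G4=NOT 1=0 -> 01110
Step 3: G0=G2=1 G1=NOT G2=NOT 1=0 G2=G4=0 G3=G3|G1=1|1=1 G4=NOT G4=NOT 0=1 -> 10011

10011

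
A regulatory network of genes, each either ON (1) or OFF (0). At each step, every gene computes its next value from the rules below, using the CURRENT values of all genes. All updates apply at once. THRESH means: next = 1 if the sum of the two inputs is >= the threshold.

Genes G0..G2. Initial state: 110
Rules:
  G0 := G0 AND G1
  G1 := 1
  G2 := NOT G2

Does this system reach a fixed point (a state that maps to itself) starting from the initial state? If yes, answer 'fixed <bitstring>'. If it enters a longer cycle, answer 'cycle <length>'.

Step 0: 110
Step 1: G0=G0&G1=1&1=1 G1=1(const) G2=NOT G2=NOT 0=1 -> 111
Step 2: G0=G0&G1=1&1=1 G1=1(const) G2=NOT G2=NOT 1=0 -> 110
Cycle of length 2 starting at step 0 -> no fixed point

Answer: cycle 2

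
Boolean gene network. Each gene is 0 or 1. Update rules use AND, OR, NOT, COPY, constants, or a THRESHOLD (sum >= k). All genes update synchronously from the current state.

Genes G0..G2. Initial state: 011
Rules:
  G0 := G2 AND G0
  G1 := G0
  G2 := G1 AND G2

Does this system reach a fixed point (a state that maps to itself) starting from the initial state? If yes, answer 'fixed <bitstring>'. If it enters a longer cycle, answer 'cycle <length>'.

Answer: fixed 000

Derivation:
Step 0: 011
Step 1: G0=G2&G0=1&0=0 G1=G0=0 G2=G1&G2=1&1=1 -> 001
Step 2: G0=G2&G0=1&0=0 G1=G0=0 G2=G1&G2=0&1=0 -> 000
Step 3: G0=G2&G0=0&0=0 G1=G0=0 G2=G1&G2=0&0=0 -> 000
Fixed point reached at step 2: 000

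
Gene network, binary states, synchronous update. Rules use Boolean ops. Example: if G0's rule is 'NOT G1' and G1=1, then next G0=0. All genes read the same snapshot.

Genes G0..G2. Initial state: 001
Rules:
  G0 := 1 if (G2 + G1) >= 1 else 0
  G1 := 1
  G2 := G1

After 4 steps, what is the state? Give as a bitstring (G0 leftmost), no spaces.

Step 1: G0=(1+0>=1)=1 G1=1(const) G2=G1=0 -> 110
Step 2: G0=(0+1>=1)=1 G1=1(const) G2=G1=1 -> 111
Step 3: G0=(1+1>=1)=1 G1=1(const) G2=G1=1 -> 111
Step 4: G0=(1+1>=1)=1 G1=1(const) G2=G1=1 -> 111

111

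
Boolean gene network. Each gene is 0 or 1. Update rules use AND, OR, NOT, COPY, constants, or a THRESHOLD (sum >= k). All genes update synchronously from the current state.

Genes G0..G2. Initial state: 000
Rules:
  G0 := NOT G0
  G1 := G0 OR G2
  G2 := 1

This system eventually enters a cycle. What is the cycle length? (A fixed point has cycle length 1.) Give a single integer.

Answer: 2

Derivation:
Step 0: 000
Step 1: G0=NOT G0=NOT 0=1 G1=G0|G2=0|0=0 G2=1(const) -> 101
Step 2: G0=NOT G0=NOT 1=0 G1=G0|G2=1|1=1 G2=1(const) -> 011
Step 3: G0=NOT G0=NOT 0=1 G1=G0|G2=0|1=1 G2=1(const) -> 111
Step 4: G0=NOT G0=NOT 1=0 G1=G0|G2=1|1=1 G2=1(const) -> 011
State from step 4 equals state from step 2 -> cycle length 2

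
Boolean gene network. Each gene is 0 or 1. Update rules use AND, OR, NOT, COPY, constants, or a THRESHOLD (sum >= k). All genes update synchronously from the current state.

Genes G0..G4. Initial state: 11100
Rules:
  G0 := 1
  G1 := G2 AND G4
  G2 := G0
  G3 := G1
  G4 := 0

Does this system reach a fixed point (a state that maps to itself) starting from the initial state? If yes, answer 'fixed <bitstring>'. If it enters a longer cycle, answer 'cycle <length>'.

Step 0: 11100
Step 1: G0=1(const) G1=G2&G4=1&0=0 G2=G0=1 G3=G1=1 G4=0(const) -> 10110
Step 2: G0=1(const) G1=G2&G4=1&0=0 G2=G0=1 G3=G1=0 G4=0(const) -> 10100
Step 3: G0=1(const) G1=G2&G4=1&0=0 G2=G0=1 G3=G1=0 G4=0(const) -> 10100
Fixed point reached at step 2: 10100

Answer: fixed 10100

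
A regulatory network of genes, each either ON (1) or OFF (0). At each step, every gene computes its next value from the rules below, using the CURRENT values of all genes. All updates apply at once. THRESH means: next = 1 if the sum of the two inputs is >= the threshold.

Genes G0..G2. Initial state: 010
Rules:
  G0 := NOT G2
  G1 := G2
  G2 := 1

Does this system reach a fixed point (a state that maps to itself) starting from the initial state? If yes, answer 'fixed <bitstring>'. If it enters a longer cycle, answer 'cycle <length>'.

Answer: fixed 011

Derivation:
Step 0: 010
Step 1: G0=NOT G2=NOT 0=1 G1=G2=0 G2=1(const) -> 101
Step 2: G0=NOT G2=NOT 1=0 G1=G2=1 G2=1(const) -> 011
Step 3: G0=NOT G2=NOT 1=0 G1=G2=1 G2=1(const) -> 011
Fixed point reached at step 2: 011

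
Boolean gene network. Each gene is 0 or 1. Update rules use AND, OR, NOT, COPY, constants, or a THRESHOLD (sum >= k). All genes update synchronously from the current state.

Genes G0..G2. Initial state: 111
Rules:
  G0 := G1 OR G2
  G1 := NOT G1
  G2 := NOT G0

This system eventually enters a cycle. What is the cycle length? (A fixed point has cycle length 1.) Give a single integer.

Step 0: 111
Step 1: G0=G1|G2=1|1=1 G1=NOT G1=NOT 1=0 G2=NOT G0=NOT 1=0 -> 100
Step 2: G0=G1|G2=0|0=0 G1=NOT G1=NOT 0=1 G2=NOT G0=NOT 1=0 -> 010
Step 3: G0=G1|G2=1|0=1 G1=NOT G1=NOT 1=0 G2=NOT G0=NOT 0=1 -> 101
Step 4: G0=G1|G2=0|1=1 G1=NOT G1=NOT 0=1 G2=NOT G0=NOT 1=0 -> 110
Step 5: G0=G1|G2=1|0=1 G1=NOT G1=NOT 1=0 G2=NOT G0=NOT 1=0 -> 100
State from step 5 equals state from step 1 -> cycle length 4

Answer: 4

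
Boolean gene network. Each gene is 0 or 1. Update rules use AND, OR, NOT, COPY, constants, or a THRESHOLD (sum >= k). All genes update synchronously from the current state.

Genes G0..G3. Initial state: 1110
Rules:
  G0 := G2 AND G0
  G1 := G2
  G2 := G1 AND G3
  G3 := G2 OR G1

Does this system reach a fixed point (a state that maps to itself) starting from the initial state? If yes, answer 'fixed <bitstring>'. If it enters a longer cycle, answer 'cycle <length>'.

Step 0: 1110
Step 1: G0=G2&G0=1&1=1 G1=G2=1 G2=G1&G3=1&0=0 G3=G2|G1=1|1=1 -> 1101
Step 2: G0=G2&G0=0&1=0 G1=G2=0 G2=G1&G3=1&1=1 G3=G2|G1=0|1=1 -> 0011
Step 3: G0=G2&G0=1&0=0 G1=G2=1 G2=G1&G3=0&1=0 G3=G2|G1=1|0=1 -> 0101
Step 4: G0=G2&G0=0&0=0 G1=G2=0 G2=G1&G3=1&1=1 G3=G2|G1=0|1=1 -> 0011
Cycle of length 2 starting at step 2 -> no fixed point

Answer: cycle 2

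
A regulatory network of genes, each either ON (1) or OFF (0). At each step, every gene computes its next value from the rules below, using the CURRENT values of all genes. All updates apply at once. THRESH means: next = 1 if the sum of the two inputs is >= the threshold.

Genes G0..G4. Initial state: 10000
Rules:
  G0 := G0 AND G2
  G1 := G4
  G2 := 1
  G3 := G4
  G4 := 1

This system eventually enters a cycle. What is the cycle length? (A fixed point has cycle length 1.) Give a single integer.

Answer: 1

Derivation:
Step 0: 10000
Step 1: G0=G0&G2=1&0=0 G1=G4=0 G2=1(const) G3=G4=0 G4=1(const) -> 00101
Step 2: G0=G0&G2=0&1=0 G1=G4=1 G2=1(const) G3=G4=1 G4=1(const) -> 01111
Step 3: G0=G0&G2=0&1=0 G1=G4=1 G2=1(const) G3=G4=1 G4=1(const) -> 01111
State from step 3 equals state from step 2 -> cycle length 1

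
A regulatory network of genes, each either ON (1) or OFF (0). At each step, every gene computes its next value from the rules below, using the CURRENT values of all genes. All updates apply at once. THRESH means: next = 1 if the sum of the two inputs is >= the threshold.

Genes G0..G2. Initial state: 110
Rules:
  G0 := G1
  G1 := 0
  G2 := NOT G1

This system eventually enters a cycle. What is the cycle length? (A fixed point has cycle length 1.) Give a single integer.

Step 0: 110
Step 1: G0=G1=1 G1=0(const) G2=NOT G1=NOT 1=0 -> 100
Step 2: G0=G1=0 G1=0(const) G2=NOT G1=NOT 0=1 -> 001
Step 3: G0=G1=0 G1=0(const) G2=NOT G1=NOT 0=1 -> 001
State from step 3 equals state from step 2 -> cycle length 1

Answer: 1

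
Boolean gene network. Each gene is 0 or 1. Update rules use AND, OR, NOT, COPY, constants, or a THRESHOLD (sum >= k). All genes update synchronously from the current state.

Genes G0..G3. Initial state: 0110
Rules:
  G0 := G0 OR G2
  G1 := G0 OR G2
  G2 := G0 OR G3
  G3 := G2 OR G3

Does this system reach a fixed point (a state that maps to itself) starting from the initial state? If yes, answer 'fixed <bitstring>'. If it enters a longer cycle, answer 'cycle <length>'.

Step 0: 0110
Step 1: G0=G0|G2=0|1=1 G1=G0|G2=0|1=1 G2=G0|G3=0|0=0 G3=G2|G3=1|0=1 -> 1101
Step 2: G0=G0|G2=1|0=1 G1=G0|G2=1|0=1 G2=G0|G3=1|1=1 G3=G2|G3=0|1=1 -> 1111
Step 3: G0=G0|G2=1|1=1 G1=G0|G2=1|1=1 G2=G0|G3=1|1=1 G3=G2|G3=1|1=1 -> 1111
Fixed point reached at step 2: 1111

Answer: fixed 1111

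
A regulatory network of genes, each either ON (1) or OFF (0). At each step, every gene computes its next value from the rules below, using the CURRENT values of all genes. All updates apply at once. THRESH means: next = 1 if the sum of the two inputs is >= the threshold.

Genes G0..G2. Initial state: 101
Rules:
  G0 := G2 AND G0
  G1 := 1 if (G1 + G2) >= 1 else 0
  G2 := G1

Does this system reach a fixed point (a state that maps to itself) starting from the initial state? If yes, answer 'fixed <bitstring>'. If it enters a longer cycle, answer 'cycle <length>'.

Step 0: 101
Step 1: G0=G2&G0=1&1=1 G1=(0+1>=1)=1 G2=G1=0 -> 110
Step 2: G0=G2&G0=0&1=0 G1=(1+0>=1)=1 G2=G1=1 -> 011
Step 3: G0=G2&G0=1&0=0 G1=(1+1>=1)=1 G2=G1=1 -> 011
Fixed point reached at step 2: 011

Answer: fixed 011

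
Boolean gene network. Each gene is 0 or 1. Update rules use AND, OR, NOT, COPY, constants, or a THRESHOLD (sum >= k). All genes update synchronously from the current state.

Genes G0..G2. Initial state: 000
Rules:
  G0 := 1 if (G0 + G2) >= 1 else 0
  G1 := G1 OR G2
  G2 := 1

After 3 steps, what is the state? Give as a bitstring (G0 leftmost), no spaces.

Step 1: G0=(0+0>=1)=0 G1=G1|G2=0|0=0 G2=1(const) -> 001
Step 2: G0=(0+1>=1)=1 G1=G1|G2=0|1=1 G2=1(const) -> 111
Step 3: G0=(1+1>=1)=1 G1=G1|G2=1|1=1 G2=1(const) -> 111

111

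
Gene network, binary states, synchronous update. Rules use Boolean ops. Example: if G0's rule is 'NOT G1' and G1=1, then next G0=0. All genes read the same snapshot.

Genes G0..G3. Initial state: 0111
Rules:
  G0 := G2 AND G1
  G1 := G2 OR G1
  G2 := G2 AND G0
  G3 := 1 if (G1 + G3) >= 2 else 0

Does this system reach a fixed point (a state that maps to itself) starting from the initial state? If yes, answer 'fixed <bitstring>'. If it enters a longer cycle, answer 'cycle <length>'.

Answer: fixed 0101

Derivation:
Step 0: 0111
Step 1: G0=G2&G1=1&1=1 G1=G2|G1=1|1=1 G2=G2&G0=1&0=0 G3=(1+1>=2)=1 -> 1101
Step 2: G0=G2&G1=0&1=0 G1=G2|G1=0|1=1 G2=G2&G0=0&1=0 G3=(1+1>=2)=1 -> 0101
Step 3: G0=G2&G1=0&1=0 G1=G2|G1=0|1=1 G2=G2&G0=0&0=0 G3=(1+1>=2)=1 -> 0101
Fixed point reached at step 2: 0101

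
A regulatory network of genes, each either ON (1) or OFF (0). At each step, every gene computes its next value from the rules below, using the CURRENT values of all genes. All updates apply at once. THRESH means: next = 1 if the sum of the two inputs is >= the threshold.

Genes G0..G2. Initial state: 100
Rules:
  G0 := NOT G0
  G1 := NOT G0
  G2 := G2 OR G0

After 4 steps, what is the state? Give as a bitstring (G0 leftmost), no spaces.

Step 1: G0=NOT G0=NOT 1=0 G1=NOT G0=NOT 1=0 G2=G2|G0=0|1=1 -> 001
Step 2: G0=NOT G0=NOT 0=1 G1=NOT G0=NOT 0=1 G2=G2|G0=1|0=1 -> 111
Step 3: G0=NOT G0=NOT 1=0 G1=NOT G0=NOT 1=0 G2=G2|G0=1|1=1 -> 001
Step 4: G0=NOT G0=NOT 0=1 G1=NOT G0=NOT 0=1 G2=G2|G0=1|0=1 -> 111

111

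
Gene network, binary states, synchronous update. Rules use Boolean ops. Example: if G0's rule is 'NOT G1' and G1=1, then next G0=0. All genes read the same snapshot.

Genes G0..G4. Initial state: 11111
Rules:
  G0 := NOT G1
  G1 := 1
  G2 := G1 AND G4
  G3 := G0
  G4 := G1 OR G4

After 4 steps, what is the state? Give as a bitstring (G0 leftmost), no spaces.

Step 1: G0=NOT G1=NOT 1=0 G1=1(const) G2=G1&G4=1&1=1 G3=G0=1 G4=G1|G4=1|1=1 -> 01111
Step 2: G0=NOT G1=NOT 1=0 G1=1(const) G2=G1&G4=1&1=1 G3=G0=0 G4=G1|G4=1|1=1 -> 01101
Step 3: G0=NOT G1=NOT 1=0 G1=1(const) G2=G1&G4=1&1=1 G3=G0=0 G4=G1|G4=1|1=1 -> 01101
Step 4: G0=NOT G1=NOT 1=0 G1=1(const) G2=G1&G4=1&1=1 G3=G0=0 G4=G1|G4=1|1=1 -> 01101

01101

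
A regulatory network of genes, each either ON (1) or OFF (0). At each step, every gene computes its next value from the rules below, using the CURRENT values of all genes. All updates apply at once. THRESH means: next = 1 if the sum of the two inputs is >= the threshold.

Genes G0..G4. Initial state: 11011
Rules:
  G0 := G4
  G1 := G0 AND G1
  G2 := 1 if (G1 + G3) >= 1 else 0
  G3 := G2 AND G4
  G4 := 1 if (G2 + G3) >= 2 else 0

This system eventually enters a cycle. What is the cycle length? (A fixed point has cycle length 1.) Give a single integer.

Step 0: 11011
Step 1: G0=G4=1 G1=G0&G1=1&1=1 G2=(1+1>=1)=1 G3=G2&G4=0&1=0 G4=(0+1>=2)=0 -> 11100
Step 2: G0=G4=0 G1=G0&G1=1&1=1 G2=(1+0>=1)=1 G3=G2&G4=1&0=0 G4=(1+0>=2)=0 -> 01100
Step 3: G0=G4=0 G1=G0&G1=0&1=0 G2=(1+0>=1)=1 G3=G2&G4=1&0=0 G4=(1+0>=2)=0 -> 00100
Step 4: G0=G4=0 G1=G0&G1=0&0=0 G2=(0+0>=1)=0 G3=G2&G4=1&0=0 G4=(1+0>=2)=0 -> 00000
Step 5: G0=G4=0 G1=G0&G1=0&0=0 G2=(0+0>=1)=0 G3=G2&G4=0&0=0 G4=(0+0>=2)=0 -> 00000
State from step 5 equals state from step 4 -> cycle length 1

Answer: 1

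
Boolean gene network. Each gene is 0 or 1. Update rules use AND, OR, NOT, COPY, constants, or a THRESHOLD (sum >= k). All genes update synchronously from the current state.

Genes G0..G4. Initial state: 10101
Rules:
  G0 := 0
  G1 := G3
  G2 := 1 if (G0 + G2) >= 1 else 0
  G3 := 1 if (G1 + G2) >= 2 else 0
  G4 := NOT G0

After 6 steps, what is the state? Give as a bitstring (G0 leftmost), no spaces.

Step 1: G0=0(const) G1=G3=0 G2=(1+1>=1)=1 G3=(0+1>=2)=0 G4=NOT G0=NOT 1=0 -> 00100
Step 2: G0=0(const) G1=G3=0 G2=(0+1>=1)=1 G3=(0+1>=2)=0 G4=NOT G0=NOT 0=1 -> 00101
Step 3: G0=0(const) G1=G3=0 G2=(0+1>=1)=1 G3=(0+1>=2)=0 G4=NOT G0=NOT 0=1 -> 00101
Step 4: G0=0(const) G1=G3=0 G2=(0+1>=1)=1 G3=(0+1>=2)=0 G4=NOT G0=NOT 0=1 -> 00101
Step 5: G0=0(const) G1=G3=0 G2=(0+1>=1)=1 G3=(0+1>=2)=0 G4=NOT G0=NOT 0=1 -> 00101
Step 6: G0=0(const) G1=G3=0 G2=(0+1>=1)=1 G3=(0+1>=2)=0 G4=NOT G0=NOT 0=1 -> 00101

00101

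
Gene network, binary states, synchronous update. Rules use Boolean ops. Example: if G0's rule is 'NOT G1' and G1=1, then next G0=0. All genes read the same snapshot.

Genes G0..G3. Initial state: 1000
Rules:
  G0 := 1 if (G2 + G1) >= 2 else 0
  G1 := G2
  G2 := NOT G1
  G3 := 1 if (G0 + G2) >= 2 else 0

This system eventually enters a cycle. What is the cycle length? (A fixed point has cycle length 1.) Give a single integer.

Answer: 4

Derivation:
Step 0: 1000
Step 1: G0=(0+0>=2)=0 G1=G2=0 G2=NOT G1=NOT 0=1 G3=(1+0>=2)=0 -> 0010
Step 2: G0=(1+0>=2)=0 G1=G2=1 G2=NOT G1=NOT 0=1 G3=(0+1>=2)=0 -> 0110
Step 3: G0=(1+1>=2)=1 G1=G2=1 G2=NOT G1=NOT 1=0 G3=(0+1>=2)=0 -> 1100
Step 4: G0=(0+1>=2)=0 G1=G2=0 G2=NOT G1=NOT 1=0 G3=(1+0>=2)=0 -> 0000
Step 5: G0=(0+0>=2)=0 G1=G2=0 G2=NOT G1=NOT 0=1 G3=(0+0>=2)=0 -> 0010
State from step 5 equals state from step 1 -> cycle length 4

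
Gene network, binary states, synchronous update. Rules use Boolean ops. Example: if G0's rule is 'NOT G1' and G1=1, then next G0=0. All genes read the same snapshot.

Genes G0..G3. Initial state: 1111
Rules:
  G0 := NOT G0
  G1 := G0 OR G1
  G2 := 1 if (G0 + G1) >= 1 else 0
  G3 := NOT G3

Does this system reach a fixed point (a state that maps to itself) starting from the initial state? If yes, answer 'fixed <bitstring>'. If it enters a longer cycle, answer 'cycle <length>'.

Step 0: 1111
Step 1: G0=NOT G0=NOT 1=0 G1=G0|G1=1|1=1 G2=(1+1>=1)=1 G3=NOT G3=NOT 1=0 -> 0110
Step 2: G0=NOT G0=NOT 0=1 G1=G0|G1=0|1=1 G2=(0+1>=1)=1 G3=NOT G3=NOT 0=1 -> 1111
Cycle of length 2 starting at step 0 -> no fixed point

Answer: cycle 2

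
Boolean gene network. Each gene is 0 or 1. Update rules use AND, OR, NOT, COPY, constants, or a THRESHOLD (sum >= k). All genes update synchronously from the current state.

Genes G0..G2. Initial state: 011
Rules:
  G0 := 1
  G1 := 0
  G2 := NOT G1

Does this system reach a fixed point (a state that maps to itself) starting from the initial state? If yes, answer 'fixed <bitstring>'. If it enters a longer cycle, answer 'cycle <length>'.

Answer: fixed 101

Derivation:
Step 0: 011
Step 1: G0=1(const) G1=0(const) G2=NOT G1=NOT 1=0 -> 100
Step 2: G0=1(const) G1=0(const) G2=NOT G1=NOT 0=1 -> 101
Step 3: G0=1(const) G1=0(const) G2=NOT G1=NOT 0=1 -> 101
Fixed point reached at step 2: 101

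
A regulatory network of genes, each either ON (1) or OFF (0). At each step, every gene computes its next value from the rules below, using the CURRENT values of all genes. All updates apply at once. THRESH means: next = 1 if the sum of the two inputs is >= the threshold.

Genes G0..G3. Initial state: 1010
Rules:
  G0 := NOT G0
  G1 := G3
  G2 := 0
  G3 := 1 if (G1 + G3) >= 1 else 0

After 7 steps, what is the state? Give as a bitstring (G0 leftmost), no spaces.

Step 1: G0=NOT G0=NOT 1=0 G1=G3=0 G2=0(const) G3=(0+0>=1)=0 -> 0000
Step 2: G0=NOT G0=NOT 0=1 G1=G3=0 G2=0(const) G3=(0+0>=1)=0 -> 1000
Step 3: G0=NOT G0=NOT 1=0 G1=G3=0 G2=0(const) G3=(0+0>=1)=0 -> 0000
Step 4: G0=NOT G0=NOT 0=1 G1=G3=0 G2=0(const) G3=(0+0>=1)=0 -> 1000
Step 5: G0=NOT G0=NOT 1=0 G1=G3=0 G2=0(const) G3=(0+0>=1)=0 -> 0000
Step 6: G0=NOT G0=NOT 0=1 G1=G3=0 G2=0(const) G3=(0+0>=1)=0 -> 1000
Step 7: G0=NOT G0=NOT 1=0 G1=G3=0 G2=0(const) G3=(0+0>=1)=0 -> 0000

0000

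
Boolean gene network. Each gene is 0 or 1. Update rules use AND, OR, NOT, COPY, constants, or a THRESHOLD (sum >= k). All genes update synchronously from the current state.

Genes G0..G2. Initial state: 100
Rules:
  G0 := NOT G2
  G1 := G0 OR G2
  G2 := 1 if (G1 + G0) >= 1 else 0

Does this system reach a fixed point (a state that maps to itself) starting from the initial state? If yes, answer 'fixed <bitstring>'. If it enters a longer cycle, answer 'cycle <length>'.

Step 0: 100
Step 1: G0=NOT G2=NOT 0=1 G1=G0|G2=1|0=1 G2=(0+1>=1)=1 -> 111
Step 2: G0=NOT G2=NOT 1=0 G1=G0|G2=1|1=1 G2=(1+1>=1)=1 -> 011
Step 3: G0=NOT G2=NOT 1=0 G1=G0|G2=0|1=1 G2=(1+0>=1)=1 -> 011
Fixed point reached at step 2: 011

Answer: fixed 011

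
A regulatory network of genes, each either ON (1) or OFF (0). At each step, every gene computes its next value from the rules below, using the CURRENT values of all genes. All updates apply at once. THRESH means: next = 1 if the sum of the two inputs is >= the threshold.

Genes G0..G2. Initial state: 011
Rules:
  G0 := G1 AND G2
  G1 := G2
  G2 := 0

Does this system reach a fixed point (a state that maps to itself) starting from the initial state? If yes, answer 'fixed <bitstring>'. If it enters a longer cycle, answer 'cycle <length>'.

Step 0: 011
Step 1: G0=G1&G2=1&1=1 G1=G2=1 G2=0(const) -> 110
Step 2: G0=G1&G2=1&0=0 G1=G2=0 G2=0(const) -> 000
Step 3: G0=G1&G2=0&0=0 G1=G2=0 G2=0(const) -> 000
Fixed point reached at step 2: 000

Answer: fixed 000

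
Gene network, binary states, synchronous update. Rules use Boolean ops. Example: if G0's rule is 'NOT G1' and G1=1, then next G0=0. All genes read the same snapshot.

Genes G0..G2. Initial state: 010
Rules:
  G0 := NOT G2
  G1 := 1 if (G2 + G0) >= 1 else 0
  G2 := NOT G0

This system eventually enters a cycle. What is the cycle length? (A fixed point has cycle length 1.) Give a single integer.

Answer: 2

Derivation:
Step 0: 010
Step 1: G0=NOT G2=NOT 0=1 G1=(0+0>=1)=0 G2=NOT G0=NOT 0=1 -> 101
Step 2: G0=NOT G2=NOT 1=0 G1=(1+1>=1)=1 G2=NOT G0=NOT 1=0 -> 010
State from step 2 equals state from step 0 -> cycle length 2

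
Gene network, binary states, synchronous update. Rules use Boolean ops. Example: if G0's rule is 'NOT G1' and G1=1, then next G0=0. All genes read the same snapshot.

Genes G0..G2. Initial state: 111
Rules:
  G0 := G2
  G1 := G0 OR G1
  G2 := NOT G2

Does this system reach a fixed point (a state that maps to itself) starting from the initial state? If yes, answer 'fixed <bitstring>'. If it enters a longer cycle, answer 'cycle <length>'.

Answer: cycle 2

Derivation:
Step 0: 111
Step 1: G0=G2=1 G1=G0|G1=1|1=1 G2=NOT G2=NOT 1=0 -> 110
Step 2: G0=G2=0 G1=G0|G1=1|1=1 G2=NOT G2=NOT 0=1 -> 011
Step 3: G0=G2=1 G1=G0|G1=0|1=1 G2=NOT G2=NOT 1=0 -> 110
Cycle of length 2 starting at step 1 -> no fixed point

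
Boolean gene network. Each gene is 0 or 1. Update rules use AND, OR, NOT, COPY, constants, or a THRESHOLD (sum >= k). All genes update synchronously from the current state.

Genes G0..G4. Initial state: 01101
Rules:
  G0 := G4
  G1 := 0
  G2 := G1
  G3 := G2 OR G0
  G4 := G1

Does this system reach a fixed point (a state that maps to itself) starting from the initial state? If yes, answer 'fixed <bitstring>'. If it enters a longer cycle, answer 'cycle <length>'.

Step 0: 01101
Step 1: G0=G4=1 G1=0(const) G2=G1=1 G3=G2|G0=1|0=1 G4=G1=1 -> 10111
Step 2: G0=G4=1 G1=0(const) G2=G1=0 G3=G2|G0=1|1=1 G4=G1=0 -> 10010
Step 3: G0=G4=0 G1=0(const) G2=G1=0 G3=G2|G0=0|1=1 G4=G1=0 -> 00010
Step 4: G0=G4=0 G1=0(const) G2=G1=0 G3=G2|G0=0|0=0 G4=G1=0 -> 00000
Step 5: G0=G4=0 G1=0(const) G2=G1=0 G3=G2|G0=0|0=0 G4=G1=0 -> 00000
Fixed point reached at step 4: 00000

Answer: fixed 00000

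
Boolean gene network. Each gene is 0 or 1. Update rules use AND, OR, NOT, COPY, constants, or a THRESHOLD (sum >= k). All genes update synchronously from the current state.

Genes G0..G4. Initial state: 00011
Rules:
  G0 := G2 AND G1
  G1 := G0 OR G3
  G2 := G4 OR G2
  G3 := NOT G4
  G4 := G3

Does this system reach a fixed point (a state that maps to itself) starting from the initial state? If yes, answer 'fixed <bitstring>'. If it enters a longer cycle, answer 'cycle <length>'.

Answer: cycle 4

Derivation:
Step 0: 00011
Step 1: G0=G2&G1=0&0=0 G1=G0|G3=0|1=1 G2=G4|G2=1|0=1 G3=NOT G4=NOT 1=0 G4=G3=1 -> 01101
Step 2: G0=G2&G1=1&1=1 G1=G0|G3=0|0=0 G2=G4|G2=1|1=1 G3=NOT G4=NOT 1=0 G4=G3=0 -> 10100
Step 3: G0=G2&G1=1&0=0 G1=G0|G3=1|0=1 G2=G4|G2=0|1=1 G3=NOT G4=NOT 0=1 G4=G3=0 -> 01110
Step 4: G0=G2&G1=1&1=1 G1=G0|G3=0|1=1 G2=G4|G2=0|1=1 G3=NOT G4=NOT 0=1 G4=G3=1 -> 11111
Step 5: G0=G2&G1=1&1=1 G1=G0|G3=1|1=1 G2=G4|G2=1|1=1 G3=NOT G4=NOT 1=0 G4=G3=1 -> 11101
Step 6: G0=G2&G1=1&1=1 G1=G0|G3=1|0=1 G2=G4|G2=1|1=1 G3=NOT G4=NOT 1=0 G4=G3=0 -> 11100
Step 7: G0=G2&G1=1&1=1 G1=G0|G3=1|0=1 G2=G4|G2=0|1=1 G3=NOT G4=NOT 0=1 G4=G3=0 -> 11110
Step 8: G0=G2&G1=1&1=1 G1=G0|G3=1|1=1 G2=G4|G2=0|1=1 G3=NOT G4=NOT 0=1 G4=G3=1 -> 11111
Cycle of length 4 starting at step 4 -> no fixed point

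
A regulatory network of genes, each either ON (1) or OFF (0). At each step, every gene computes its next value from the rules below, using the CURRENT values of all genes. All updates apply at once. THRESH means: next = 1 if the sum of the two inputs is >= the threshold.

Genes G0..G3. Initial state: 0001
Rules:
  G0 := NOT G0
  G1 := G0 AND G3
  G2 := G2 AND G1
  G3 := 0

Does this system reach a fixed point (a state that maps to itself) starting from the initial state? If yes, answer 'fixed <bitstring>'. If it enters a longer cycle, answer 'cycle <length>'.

Step 0: 0001
Step 1: G0=NOT G0=NOT 0=1 G1=G0&G3=0&1=0 G2=G2&G1=0&0=0 G3=0(const) -> 1000
Step 2: G0=NOT G0=NOT 1=0 G1=G0&G3=1&0=0 G2=G2&G1=0&0=0 G3=0(const) -> 0000
Step 3: G0=NOT G0=NOT 0=1 G1=G0&G3=0&0=0 G2=G2&G1=0&0=0 G3=0(const) -> 1000
Cycle of length 2 starting at step 1 -> no fixed point

Answer: cycle 2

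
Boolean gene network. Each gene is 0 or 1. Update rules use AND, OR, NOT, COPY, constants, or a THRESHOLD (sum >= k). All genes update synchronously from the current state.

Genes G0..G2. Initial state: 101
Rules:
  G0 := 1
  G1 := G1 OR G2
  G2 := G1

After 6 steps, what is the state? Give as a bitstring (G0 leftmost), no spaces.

Step 1: G0=1(const) G1=G1|G2=0|1=1 G2=G1=0 -> 110
Step 2: G0=1(const) G1=G1|G2=1|0=1 G2=G1=1 -> 111
Step 3: G0=1(const) G1=G1|G2=1|1=1 G2=G1=1 -> 111
Step 4: G0=1(const) G1=G1|G2=1|1=1 G2=G1=1 -> 111
Step 5: G0=1(const) G1=G1|G2=1|1=1 G2=G1=1 -> 111
Step 6: G0=1(const) G1=G1|G2=1|1=1 G2=G1=1 -> 111

111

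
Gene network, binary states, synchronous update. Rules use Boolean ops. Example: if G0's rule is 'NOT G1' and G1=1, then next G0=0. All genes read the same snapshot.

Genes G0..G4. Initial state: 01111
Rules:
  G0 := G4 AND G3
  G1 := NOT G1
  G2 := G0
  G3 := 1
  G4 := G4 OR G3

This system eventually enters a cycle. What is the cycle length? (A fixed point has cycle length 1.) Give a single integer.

Step 0: 01111
Step 1: G0=G4&G3=1&1=1 G1=NOT G1=NOT 1=0 G2=G0=0 G3=1(const) G4=G4|G3=1|1=1 -> 10011
Step 2: G0=G4&G3=1&1=1 G1=NOT G1=NOT 0=1 G2=G0=1 G3=1(const) G4=G4|G3=1|1=1 -> 11111
Step 3: G0=G4&G3=1&1=1 G1=NOT G1=NOT 1=0 G2=G0=1 G3=1(const) G4=G4|G3=1|1=1 -> 10111
Step 4: G0=G4&G3=1&1=1 G1=NOT G1=NOT 0=1 G2=G0=1 G3=1(const) G4=G4|G3=1|1=1 -> 11111
State from step 4 equals state from step 2 -> cycle length 2

Answer: 2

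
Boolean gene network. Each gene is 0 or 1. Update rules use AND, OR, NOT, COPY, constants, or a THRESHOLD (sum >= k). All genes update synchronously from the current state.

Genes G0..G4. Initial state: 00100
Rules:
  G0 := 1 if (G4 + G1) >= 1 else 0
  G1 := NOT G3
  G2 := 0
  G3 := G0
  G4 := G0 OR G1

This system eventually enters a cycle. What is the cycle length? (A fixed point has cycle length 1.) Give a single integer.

Step 0: 00100
Step 1: G0=(0+0>=1)=0 G1=NOT G3=NOT 0=1 G2=0(const) G3=G0=0 G4=G0|G1=0|0=0 -> 01000
Step 2: G0=(0+1>=1)=1 G1=NOT G3=NOT 0=1 G2=0(const) G3=G0=0 G4=G0|G1=0|1=1 -> 11001
Step 3: G0=(1+1>=1)=1 G1=NOT G3=NOT 0=1 G2=0(const) G3=G0=1 G4=G0|G1=1|1=1 -> 11011
Step 4: G0=(1+1>=1)=1 G1=NOT G3=NOT 1=0 G2=0(const) G3=G0=1 G4=G0|G1=1|1=1 -> 10011
Step 5: G0=(1+0>=1)=1 G1=NOT G3=NOT 1=0 G2=0(const) G3=G0=1 G4=G0|G1=1|0=1 -> 10011
State from step 5 equals state from step 4 -> cycle length 1

Answer: 1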